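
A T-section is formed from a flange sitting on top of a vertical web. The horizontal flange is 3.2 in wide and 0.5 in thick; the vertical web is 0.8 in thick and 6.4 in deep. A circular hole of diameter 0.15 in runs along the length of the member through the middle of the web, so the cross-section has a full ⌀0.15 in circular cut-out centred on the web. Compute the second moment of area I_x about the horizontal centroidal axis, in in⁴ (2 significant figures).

I_x ≈ 32 in⁴

Decompose the section into non-overlapping parts with the origin at the bottom-left of its bounding rectangle.
Flange: 3.2 × 0.5, A = 1.6 in², y = 6.65 in, Ī = 0.03333 in⁴.
Web: 0.8 × 6.4, A = 5.12 in², y = 3.2 in, Ī = 17.48 in⁴.
Hole (subtracted): ⌀0.15, A = 0.01767 in², y = 3.2 in, Ī = 0.00002485 in⁴.
Centroid: ȳ = ΣA·y / ΣA = 4.024 in.
Transfer each piece to the horizontal centroidal axis using Ī + A·d² with d = y − 4.024:
  flange: d = 2.626 in → contributes +11.07 in⁴
  web: d = -0.8236 in → contributes +20.95 in⁴
  hole: d = -0.8236 in → contributes −0.01201 in⁴
Total I = 32.01 in⁴.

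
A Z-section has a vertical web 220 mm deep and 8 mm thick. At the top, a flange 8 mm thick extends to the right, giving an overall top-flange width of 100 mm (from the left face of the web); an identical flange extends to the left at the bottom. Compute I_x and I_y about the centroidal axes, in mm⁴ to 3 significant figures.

I_x ≈ 2.36 × 10⁷ mm⁴, I_y ≈ 4.73 × 10⁶ mm⁴

Treat the section as a set of non-overlapping primitives; coordinates are from the bounding-box lower-left.
Web: 8 × 220, A = 1 760 mm², y = 110 mm, Ī = 7 098 667 mm⁴.
Top flange (beyond web): 92 × 8, A = 736 mm², y = 216 mm, Ī = 3925.3 mm⁴.
Bottom flange (beyond web): 92 × 8, A = 736 mm², y = 4 mm, Ī = 3925.3 mm⁴.
Centroid: ȳ = ΣA·y / ΣA = 110 mm.
Transfer each piece to the centroidal x-axis using Ī + A·d² with d = y − 110:
  web: d = 0 mm → contributes +7 098 667 mm⁴
  top flange (beyond web): d = 106 mm → contributes +8 273 621 mm⁴
  bottom flange (beyond web): d = -106 mm → contributes +8 273 621 mm⁴
Total I = 23 645 909 mm⁴.
For the y-axis: x̄ = 96 mm.
Repeating about the centroidal y-axis gives I_y = 4 727 637 mm⁴.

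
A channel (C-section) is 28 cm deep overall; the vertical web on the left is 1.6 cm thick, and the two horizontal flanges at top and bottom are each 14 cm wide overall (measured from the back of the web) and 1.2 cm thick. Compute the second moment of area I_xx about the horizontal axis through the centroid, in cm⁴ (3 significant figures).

I_xx ≈ 8270 cm⁴

Treat the section as a set of non-overlapping primitives; coordinates are from the bounding-box lower-left.
Web: 1.6 × 28, A = 44.8 cm², y = 14 cm, Ī = 2926.9 cm⁴.
Top flange (beyond web): 12.4 × 1.2, A = 14.88 cm², y = 27.4 cm, Ī = 1.7856 cm⁴.
Bottom flange (beyond web): 12.4 × 1.2, A = 14.88 cm², y = 0.6 cm, Ī = 1.7856 cm⁴.
By symmetry the centroid is at mid-height, ȳ = 14 cm.
Transfer each piece to the horizontal axis through the centroid using Ī + A·d² with d = y − 14:
  web: d = 0 cm → contributes +2926.9 cm⁴
  top flange (beyond web): d = 13.4 cm → contributes +2673.6 cm⁴
  bottom flange (beyond web): d = -13.4 cm → contributes +2673.6 cm⁴
Total I = 8274.2 cm⁴.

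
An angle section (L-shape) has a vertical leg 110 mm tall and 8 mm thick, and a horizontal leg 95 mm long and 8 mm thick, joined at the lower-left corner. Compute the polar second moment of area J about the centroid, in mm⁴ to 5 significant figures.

J ≈ 3.2224 × 10⁶ mm⁴

Split into non-overlapping primitives; take the origin at the lower-left of the bounding box.
Vertical leg: 8 × 110, A = 880 mm², y = 55 mm, Ī = 887333.3 mm⁴.
Horizontal leg (remainder): 87 × 8, A = 696 mm², y = 4 mm, Ī = 3 712 mm⁴.
Centroid: ȳ = ΣA·y / ΣA = 32.47716 mm.
Transfer each piece to the centroidal x-axis using Ī + A·d² with d = y − 32.47716:
  vertical leg: d = 22.52284 mm → contributes +1 333 738 mm⁴
  horizontal leg (remainder): d = -28.47716 mm → contributes +568132.1 mm⁴
Total I = 1 901 871 mm⁴.
For the y-axis: x̄ = 24.97716 mm.
Repeating about the centroidal y-axis gives I_y = 1 320 541 mm⁴.
Polar second moment: J = I_x + I_y = 3 222 411 mm⁴.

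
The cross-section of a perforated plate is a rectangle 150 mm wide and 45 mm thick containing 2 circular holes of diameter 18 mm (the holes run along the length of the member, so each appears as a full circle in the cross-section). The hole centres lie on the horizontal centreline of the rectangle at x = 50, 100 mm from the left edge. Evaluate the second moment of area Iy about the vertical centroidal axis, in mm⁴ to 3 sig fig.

Iy ≈ 1.23 × 10⁷ mm⁴

Treat the section as a set of non-overlapping primitives; coordinates are from the bounding-box lower-left.
Plate: 150 × 45, A = 6 750 mm², x = 75 mm, Ī = 12 656 250 mm⁴.
Hole 1 (subtracted): ⌀18, A = 254.47 mm², x = 50 mm, Ī = 5 153 mm⁴.
Hole 2 (subtracted): ⌀18, A = 254.47 mm², x = 100 mm, Ī = 5 153 mm⁴.
By symmetry the centroid is at mid-width, x̄ = 75 mm.
Transfer each piece to the vertical centroidal axis using Ī + A·d² with d = x − 75:
  plate: d = 0 mm → contributes +12 656 250 mm⁴
  hole 1: d = -25 mm → contributes −164 196 mm⁴
  hole 2: d = 25 mm → contributes −164 196 mm⁴
Total I = 12 327 858 mm⁴.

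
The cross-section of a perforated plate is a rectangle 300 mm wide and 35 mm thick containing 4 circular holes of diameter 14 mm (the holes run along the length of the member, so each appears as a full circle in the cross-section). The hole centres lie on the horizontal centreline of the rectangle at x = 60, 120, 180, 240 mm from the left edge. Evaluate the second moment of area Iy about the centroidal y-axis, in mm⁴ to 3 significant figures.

Iy ≈ 7.60 × 10⁷ mm⁴

Treat the section as a set of non-overlapping primitives; coordinates are from the bounding-box lower-left.
Plate: 300 × 35, A = 10 500 mm², x = 150 mm, Ī = 78 750 000 mm⁴.
Hole 1 (subtracted): ⌀14, A = 153.94 mm², x = 60 mm, Ī = 1885.7 mm⁴.
Hole 2 (subtracted): ⌀14, A = 153.94 mm², x = 120 mm, Ī = 1885.7 mm⁴.
Hole 3 (subtracted): ⌀14, A = 153.94 mm², x = 180 mm, Ī = 1885.7 mm⁴.
Hole 4 (subtracted): ⌀14, A = 153.94 mm², x = 240 mm, Ī = 1885.7 mm⁴.
By symmetry the centroid is at mid-width, x̄ = 150 mm.
Transfer each piece to the centroidal y-axis using Ī + A·d² with d = x − 150:
  plate: d = 0 mm → contributes +78 750 000 mm⁴
  hole 1: d = -90 mm → contributes −1 248 784 mm⁴
  hole 2: d = -30 mm → contributes −140 430 mm⁴
  hole 3: d = 30 mm → contributes −140 430 mm⁴
  hole 4: d = 90 mm → contributes −1 248 784 mm⁴
Total I = 75 971 572 mm⁴.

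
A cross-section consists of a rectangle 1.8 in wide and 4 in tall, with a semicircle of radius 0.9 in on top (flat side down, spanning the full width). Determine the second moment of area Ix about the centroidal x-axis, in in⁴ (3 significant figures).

Split into non-overlapping primitives; take the origin at the lower-left of the bounding box.
Rectangular body: 1.8 × 4, A = 7.2 in², y = 2 in, Ī = 9.6 in⁴.
Semicircular cap: semicircle r = 0.9, A = 1.2723 in², y = 4.382 in, Ī = 0.072012 in⁴.
Centroid: ȳ = ΣA·y / ΣA = 2.3577 in.
Transfer each piece to the centroidal x-axis using Ī + A·d² with d = y − 2.3577:
  rectangular body: d = -0.35772 in → contributes +10.521 in⁴
  semicircular cap: d = 2.0243 in → contributes +5.2856 in⁴
Total I = 15.807 in⁴.

Ix ≈ 15.8 in⁴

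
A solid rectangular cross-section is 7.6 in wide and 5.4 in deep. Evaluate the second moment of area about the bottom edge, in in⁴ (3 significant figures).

The section: 7.6 × 5.4, A = 41.04 in², y = 2.7 in, Ī = 99.727 in⁴.
Transfer it to the bottom edge using Ī + A·d² with d = y − 0:
  the section: d = 2.7 in → contributes +398.91 in⁴
Total I = 398.91 in⁴.

I_base ≈ 399 in⁴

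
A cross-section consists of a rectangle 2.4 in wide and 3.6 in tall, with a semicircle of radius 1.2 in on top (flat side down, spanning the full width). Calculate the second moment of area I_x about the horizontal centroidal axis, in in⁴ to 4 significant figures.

I_x ≈ 19.12 in⁴

Split into non-overlapping primitives; take the origin at the lower-left of the bounding box.
Rectangular body: 2.4 × 3.6, A = 8.64 in², y = 1.8 in, Ī = 9.3312 in⁴.
Semicircular cap: semicircle r = 1.2, A = 2.26195 in², y = 4.1093 in, Ī = 0.227592 in⁴.
Centroid: ȳ = ΣA·y / ΣA = 2.27913 in.
Transfer each piece to the horizontal centroidal axis using Ī + A·d² with d = y − 2.27913:
  rectangular body: d = -0.479135 in → contributes +11.3147 in⁴
  semicircular cap: d = 1.83016 in → contributes +7.80396 in⁴
Total I = 19.1186 in⁴.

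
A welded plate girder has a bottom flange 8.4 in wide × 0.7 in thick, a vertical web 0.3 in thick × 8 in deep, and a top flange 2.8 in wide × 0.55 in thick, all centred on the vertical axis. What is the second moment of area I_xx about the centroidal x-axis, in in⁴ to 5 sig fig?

I_xx ≈ 115.75 in⁴

Split into non-overlapping primitives; take the origin at the lower-left of the bounding box.
Bottom plate: 8.4 × 0.7, A = 5.88 in², y = 0.35 in, Ī = 0.2401 in⁴.
Web plate: 0.3 × 8, A = 2.4 in², y = 4.7 in, Ī = 12.8 in⁴.
Top plate: 2.8 × 0.55, A = 1.54 in², y = 8.975 in, Ī = 0.03882083 in⁴.
Centroid: ȳ = ΣA·y / ΣA = 2.765733 in.
Transfer each piece to the centroidal x-axis using Ī + A·d² with d = y − 2.765733:
  bottom plate: d = -2.415733 in → contributes +34.55441 in⁴
  web plate: d = 1.934267 in → contributes +21.77933 in⁴
  top plate: d = 6.209267 in → contributes +59.41351 in⁴
Total I = 115.7473 in⁴.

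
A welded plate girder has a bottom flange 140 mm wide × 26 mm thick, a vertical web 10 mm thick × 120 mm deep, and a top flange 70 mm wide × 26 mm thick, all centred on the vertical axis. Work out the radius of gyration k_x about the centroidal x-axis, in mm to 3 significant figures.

Treat the section as a set of non-overlapping primitives; coordinates are from the bounding-box lower-left.
Bottom plate: 140 × 26, A = 3 640 mm², y = 13 mm, Ī = 205 053 mm⁴.
Web plate: 10 × 120, A = 1 200 mm², y = 86 mm, Ī = 1 440 000 mm⁴.
Top plate: 70 × 26, A = 1 820 mm², y = 159 mm, Ī = 102 527 mm⁴.
Centroid: ȳ = ΣA·y / ΣA = 66.051 mm.
Transfer each piece to the centroidal x-axis using Ī + A·d² with d = y − 66.051:
  bottom plate: d = -53.051 mm → contributes +10 449 520 mm⁴
  web plate: d = 19.949 mm → contributes +1 917 553 mm⁴
  top plate: d = 92.949 mm → contributes +15 826 430 mm⁴
Total I = 28 193 503 mm⁴.
Radius of gyration: k = √(I/A) = √(28 193 503 / 6 660) = 65.063 mm.

k_x ≈ 65.1 mm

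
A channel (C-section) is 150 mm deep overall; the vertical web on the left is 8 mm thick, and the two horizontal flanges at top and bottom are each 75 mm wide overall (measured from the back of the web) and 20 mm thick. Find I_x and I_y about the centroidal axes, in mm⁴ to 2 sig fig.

I_x ≈ 1.4 × 10⁷ mm⁴, I_y ≈ 2.2 × 10⁶ mm⁴

Treat the section as a set of non-overlapping primitives; coordinates are from the bounding-box lower-left.
Web: 8 × 150, A = 1 200 mm², y = 75 mm, Ī = 2 250 000 mm⁴.
Top flange (beyond web): 67 × 20, A = 1 340 mm², y = 140 mm, Ī = 44 667 mm⁴.
Bottom flange (beyond web): 67 × 20, A = 1 340 mm², y = 10 mm, Ī = 44 667 mm⁴.
By symmetry the centroid is at mid-height, ȳ = 75 mm.
Transfer each piece to the centroidal x-axis using Ī + A·d² with d = y − 75:
  web: d = 0 mm → contributes +2 250 000 mm⁴
  top flange (beyond web): d = 65 mm → contributes +5 706 167 mm⁴
  bottom flange (beyond web): d = -65 mm → contributes +5 706 167 mm⁴
Total I = 13 662 333 mm⁴.
For the y-axis: x̄ = 29.9 mm.
Repeating about the centroidal y-axis gives I_y = 2 174 536 mm⁴.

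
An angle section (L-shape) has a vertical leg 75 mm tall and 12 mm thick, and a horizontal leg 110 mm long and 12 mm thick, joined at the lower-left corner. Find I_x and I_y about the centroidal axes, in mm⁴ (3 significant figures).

I_x ≈ 9.42 × 10⁵ mm⁴, I_y ≈ 2.49 × 10⁶ mm⁴

Decompose the section into non-overlapping parts with the origin at the bottom-left of its bounding rectangle.
Vertical leg: 12 × 75, A = 900 mm², y = 37.5 mm, Ī = 421 875 mm⁴.
Horizontal leg (remainder): 98 × 12, A = 1 176 mm², y = 6 mm, Ī = 14 112 mm⁴.
Centroid: ȳ = ΣA·y / ΣA = 19.656 mm.
Transfer each piece to the centroidal x-axis using Ī + A·d² with d = y − 19.656:
  vertical leg: d = 17.844 mm → contributes +708 440 mm⁴
  horizontal leg (remainder): d = -13.656 mm → contributes +233 422 mm⁴
Total I = 941 862 mm⁴.
For the y-axis: x̄ = 37.156 mm.
Repeating about the centroidal y-axis gives I_y = 2 494 217 mm⁴.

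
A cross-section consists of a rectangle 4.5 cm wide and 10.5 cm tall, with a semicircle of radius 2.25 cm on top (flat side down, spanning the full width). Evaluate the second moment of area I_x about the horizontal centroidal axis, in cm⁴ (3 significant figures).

Split into non-overlapping primitives; take the origin at the lower-left of the bounding box.
Rectangular body: 4.5 × 10.5, A = 47.25 cm², y = 5.25 cm, Ī = 434.11 cm⁴.
Semicircular cap: semicircle r = 2.25, A = 7.9522 cm², y = 11.455 cm, Ī = 2.813 cm⁴.
Centroid: ȳ = ΣA·y / ΣA = 6.1439 cm.
Transfer each piece to the horizontal centroidal axis using Ī + A·d² with d = y − 6.1439:
  rectangular body: d = -0.89385 cm → contributes +471.86 cm⁴
  semicircular cap: d = 5.3111 cm → contributes +227.12 cm⁴
Total I = 698.98 cm⁴.

I_x ≈ 699 cm⁴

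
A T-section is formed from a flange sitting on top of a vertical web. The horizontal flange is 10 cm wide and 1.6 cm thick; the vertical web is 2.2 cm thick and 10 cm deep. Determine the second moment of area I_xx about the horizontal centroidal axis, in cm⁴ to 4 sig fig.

I_xx ≈ 498.4 cm⁴

Decompose the section into non-overlapping parts with the origin at the bottom-left of its bounding rectangle.
Flange: 10 × 1.6, A = 16 cm², y = 10.8 cm, Ī = 3.41333 cm⁴.
Web: 2.2 × 10, A = 22 cm², y = 5 cm, Ī = 183.333 cm⁴.
Centroid: ȳ = ΣA·y / ΣA = 7.44211 cm.
Transfer each piece to the horizontal centroidal axis using Ī + A·d² with d = y − 7.44211:
  flange: d = 3.35789 cm → contributes +183.821 cm⁴
  web: d = -2.44211 cm → contributes +314.539 cm⁴
Total I = 498.359 cm⁴.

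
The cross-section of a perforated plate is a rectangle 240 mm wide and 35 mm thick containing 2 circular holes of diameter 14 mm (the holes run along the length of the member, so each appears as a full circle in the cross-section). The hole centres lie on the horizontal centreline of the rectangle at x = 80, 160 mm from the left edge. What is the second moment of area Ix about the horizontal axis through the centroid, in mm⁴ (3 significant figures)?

Ix ≈ 8.54 × 10⁵ mm⁴

Break the section into simple shapes (no overlaps), measuring from the bottom-left corner of the bounding box.
Plate: 240 × 35, A = 8 400 mm², y = 17.5 mm, Ī = 857 500 mm⁴.
Hole 1 (subtracted): ⌀14, A = 153.94 mm², y = 17.5 mm, Ī = 1885.7 mm⁴.
Hole 2 (subtracted): ⌀14, A = 153.94 mm², y = 17.5 mm, Ī = 1885.7 mm⁴.
By symmetry the centroid is at mid-height, ȳ = 17.5 mm.
All pieces are centred on the horizontal axis through the centroid, so I = ΣĪ (holes subtracted) = 853 729 mm⁴.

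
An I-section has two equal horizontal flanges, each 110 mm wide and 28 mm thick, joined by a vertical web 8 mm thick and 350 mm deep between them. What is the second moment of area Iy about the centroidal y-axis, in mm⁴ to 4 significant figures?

Iy ≈ 6.226 × 10⁶ mm⁴

Decompose the section into non-overlapping parts with the origin at the bottom-left of its bounding rectangle.
Bottom flange: 110 × 28, A = 3 080 mm², x = 55 mm, Ī = 3 105 667 mm⁴.
Web: 8 × 350, A = 2 800 mm², x = 55 mm, Ī = 14933.3 mm⁴.
Top flange: 110 × 28, A = 3 080 mm², x = 55 mm, Ī = 3 105 667 mm⁴.
By symmetry the centroid is at mid-width, x̄ = 55 mm.
All pieces are centred on the centroidal y-axis, so I = ΣĪ = 6 226 267 mm⁴.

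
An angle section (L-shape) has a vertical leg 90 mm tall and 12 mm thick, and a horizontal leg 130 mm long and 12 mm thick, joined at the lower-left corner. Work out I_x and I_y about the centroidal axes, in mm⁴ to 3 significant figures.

I_x ≈ 1.68 × 10⁶ mm⁴, I_y ≈ 4.24 × 10⁶ mm⁴

Treat the section as a set of non-overlapping primitives; coordinates are from the bounding-box lower-left.
Vertical leg: 12 × 90, A = 1 080 mm², y = 45 mm, Ī = 729 000 mm⁴.
Horizontal leg (remainder): 118 × 12, A = 1 416 mm², y = 6 mm, Ī = 16 992 mm⁴.
Centroid: ȳ = ΣA·y / ΣA = 22.875 mm.
Transfer each piece to the centroidal x-axis using Ī + A·d² with d = y − 22.875:
  vertical leg: d = 22.125 mm → contributes +1 257 677 mm⁴
  horizontal leg (remainder): d = -16.875 mm → contributes +420 220 mm⁴
Total I = 1 677 897 mm⁴.
For the y-axis: x̄ = 42.875 mm.
Repeating about the centroidal y-axis gives I_y = 4 244 617 mm⁴.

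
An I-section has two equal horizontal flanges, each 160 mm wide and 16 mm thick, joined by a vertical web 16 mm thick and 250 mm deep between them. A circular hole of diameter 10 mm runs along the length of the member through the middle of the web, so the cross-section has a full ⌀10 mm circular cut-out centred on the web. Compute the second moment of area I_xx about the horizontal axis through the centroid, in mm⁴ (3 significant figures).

Treat the section as a set of non-overlapping primitives; coordinates are from the bounding-box lower-left.
Bottom flange: 160 × 16, A = 2 560 mm², y = 8 mm, Ī = 54 613 mm⁴.
Web: 16 × 250, A = 4 000 mm², y = 141 mm, Ī = 20 833 333 mm⁴.
Top flange: 160 × 16, A = 2 560 mm², y = 274 mm, Ī = 54 613 mm⁴.
Hole (subtracted): ⌀10, A = 78.54 mm², y = 141 mm, Ī = 490.87 mm⁴.
By symmetry the centroid is at mid-height, ȳ = 141 mm.
Transfer each piece to the horizontal axis through the centroid using Ī + A·d² with d = y − 141:
  bottom flange: d = -133 mm → contributes +45 338 453 mm⁴
  web: d = 0 mm → contributes +20 833 333 mm⁴
  top flange: d = 133 mm → contributes +45 338 453 mm⁴
  hole: d = 0 mm → contributes −490.87 mm⁴
Total I = 111 509 749 mm⁴.

I_xx ≈ 1.12 × 10⁸ mm⁴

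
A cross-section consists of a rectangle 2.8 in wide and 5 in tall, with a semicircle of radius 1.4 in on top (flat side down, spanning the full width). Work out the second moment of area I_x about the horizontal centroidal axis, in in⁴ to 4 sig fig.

Treat the section as a set of non-overlapping primitives; coordinates are from the bounding-box lower-left.
Rectangular body: 2.8 × 5, A = 14 in², y = 2.5 in, Ī = 29.1667 in⁴.
Semicircular cap: semicircle r = 1.4, A = 3.07876 in², y = 5.59418 in, Ī = 0.421642 in⁴.
Centroid: ȳ = ΣA·y / ΣA = 3.05778 in.
Transfer each piece to the horizontal centroidal axis using Ī + A·d² with d = y − 3.05778:
  rectangular body: d = -0.557783 in → contributes +33.5224 in⁴
  semicircular cap: d = 2.5364 in → contributes +20.2282 in⁴
Total I = 53.7506 in⁴.

I_x ≈ 53.75 in⁴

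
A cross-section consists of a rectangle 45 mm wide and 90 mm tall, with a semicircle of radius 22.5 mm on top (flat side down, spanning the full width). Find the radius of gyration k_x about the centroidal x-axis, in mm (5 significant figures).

Treat the section as a set of non-overlapping primitives; coordinates are from the bounding-box lower-left.
Rectangular body: 45 × 90, A = 4 050 mm², y = 45 mm, Ī = 2 733 750 mm⁴.
Semicircular cap: semicircle r = 22.5, A = 795.2156 mm², y = 99.5493 mm, Ī = 28129.51 mm⁴.
Centroid: ȳ = ΣA·y / ΣA = 53.95284 mm.
Transfer each piece to the centroidal x-axis using Ī + A·d² with d = y − 53.95284:
  rectangular body: d = -8.952843 mm → contributes +3 058 371 mm⁴
  semicircular cap: d = 45.59645 mm → contributes +1 681 412 mm⁴
Total I = 4 739 783 mm⁴.
Radius of gyration: k = √(I/A) = √(4 739 783 / 4845.216) = 31.27683 mm.

k_x ≈ 31.277 mm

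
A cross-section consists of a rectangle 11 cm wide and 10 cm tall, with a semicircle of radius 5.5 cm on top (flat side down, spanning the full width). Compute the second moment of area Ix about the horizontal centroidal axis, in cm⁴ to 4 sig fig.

Break the section into simple shapes (no overlaps), measuring from the bottom-left corner of the bounding box.
Rectangular body: 11 × 10, A = 110 cm², y = 5 cm, Ī = 916.667 cm⁴.
Semicircular cap: semicircle r = 5.5, A = 47.5166 cm², y = 12.3343 cm, Ī = 100.434 cm⁴.
Centroid: ȳ = ΣA·y / ΣA = 7.21246 cm.
Transfer each piece to the horizontal centroidal axis using Ī + A·d² with d = y − 7.21246:
  rectangular body: d = -2.21246 cm → contributes +1455.12 cm⁴
  semicircular cap: d = 5.12181 cm → contributes +1346.93 cm⁴
Total I = 2802.05 cm⁴.

Ix ≈ 2802 cm⁴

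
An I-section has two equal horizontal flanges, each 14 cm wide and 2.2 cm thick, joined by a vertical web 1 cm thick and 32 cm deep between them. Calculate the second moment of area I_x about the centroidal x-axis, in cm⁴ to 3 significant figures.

Split into non-overlapping primitives; take the origin at the lower-left of the bounding box.
Bottom flange: 14 × 2.2, A = 30.8 cm², y = 1.1 cm, Ī = 12.423 cm⁴.
Web: 1 × 32, A = 32 cm², y = 18.2 cm, Ī = 2730.7 cm⁴.
Top flange: 14 × 2.2, A = 30.8 cm², y = 35.3 cm, Ī = 12.423 cm⁴.
By symmetry the centroid is at mid-height, ȳ = 18.2 cm.
Transfer each piece to the centroidal x-axis using Ī + A·d² with d = y − 18.2:
  bottom flange: d = -17.1 cm → contributes +9018.7 cm⁴
  web: d = 0 cm → contributes +2730.7 cm⁴
  top flange: d = 17.1 cm → contributes +9018.7 cm⁴
Total I = 20 768 cm⁴.

I_x ≈ 2.08 × 10⁴ cm⁴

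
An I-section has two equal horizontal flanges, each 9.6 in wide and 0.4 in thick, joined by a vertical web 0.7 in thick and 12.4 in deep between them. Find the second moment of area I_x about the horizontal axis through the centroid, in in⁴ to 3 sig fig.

I_x ≈ 426 in⁴

Treat the section as a set of non-overlapping primitives; coordinates are from the bounding-box lower-left.
Bottom flange: 9.6 × 0.4, A = 3.84 in², y = 0.2 in, Ī = 0.0512 in⁴.
Web: 0.7 × 12.4, A = 8.68 in², y = 6.6 in, Ī = 111.22 in⁴.
Top flange: 9.6 × 0.4, A = 3.84 in², y = 13 in, Ī = 0.0512 in⁴.
By symmetry the centroid is at mid-height, ȳ = 6.6 in.
Transfer each piece to the horizontal axis through the centroid using Ī + A·d² with d = y − 6.6:
  bottom flange: d = -6.4 in → contributes +157.34 in⁴
  web: d = 0 in → contributes +111.22 in⁴
  top flange: d = 6.4 in → contributes +157.34 in⁴
Total I = 425.89 in⁴.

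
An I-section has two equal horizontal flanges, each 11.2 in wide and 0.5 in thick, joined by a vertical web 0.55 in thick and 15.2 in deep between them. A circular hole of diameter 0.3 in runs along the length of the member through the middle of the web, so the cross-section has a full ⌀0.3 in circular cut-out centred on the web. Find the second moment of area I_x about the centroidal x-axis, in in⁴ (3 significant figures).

I_x ≈ 851 in⁴

Decompose the section into non-overlapping parts with the origin at the bottom-left of its bounding rectangle.
Bottom flange: 11.2 × 0.5, A = 5.6 in², y = 0.25 in, Ī = 0.11667 in⁴.
Web: 0.55 × 15.2, A = 8.36 in², y = 8.1 in, Ī = 160.96 in⁴.
Top flange: 11.2 × 0.5, A = 5.6 in², y = 15.95 in, Ī = 0.11667 in⁴.
Hole (subtracted): ⌀0.3, A = 0.070686 in², y = 8.1 in, Ī = 0.00039761 in⁴.
By symmetry the centroid is at mid-height, ȳ = 8.1 in.
Transfer each piece to the centroidal x-axis using Ī + A·d² with d = y − 8.1:
  bottom flange: d = -7.85 in → contributes +345.2 in⁴
  web: d = 0 in → contributes +160.96 in⁴
  top flange: d = 7.85 in → contributes +345.2 in⁴
  hole: d = 0 in → contributes −0.00039761 in⁴
Total I = 851.36 in⁴.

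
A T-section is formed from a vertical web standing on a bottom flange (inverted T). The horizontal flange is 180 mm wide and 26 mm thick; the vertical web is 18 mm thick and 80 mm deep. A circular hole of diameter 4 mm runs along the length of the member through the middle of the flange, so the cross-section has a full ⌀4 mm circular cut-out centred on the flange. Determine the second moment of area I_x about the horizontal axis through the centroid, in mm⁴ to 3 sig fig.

Split into non-overlapping primitives; take the origin at the lower-left of the bounding box.
Flange: 180 × 26, A = 4 680 mm², y = 13 mm, Ī = 263 640 mm⁴.
Web: 18 × 80, A = 1 440 mm², y = 66 mm, Ī = 768 000 mm⁴.
Hole (subtracted): ⌀4, A = 12.566 mm², y = 13 mm, Ī = 12.566 mm⁴.
Centroid: ȳ = ΣA·y / ΣA = 25.496 mm.
Transfer each piece to the horizontal axis through the centroid using Ī + A·d² with d = y − 25.496:
  flange: d = -12.496 mm → contributes +994 451 mm⁴
  web: d = 40.504 mm → contributes +3 130 398 mm⁴
  hole: d = -12.496 mm → contributes −1974.9 mm⁴
Total I = 4 122 874 mm⁴.

I_x ≈ 4.12 × 10⁶ mm⁴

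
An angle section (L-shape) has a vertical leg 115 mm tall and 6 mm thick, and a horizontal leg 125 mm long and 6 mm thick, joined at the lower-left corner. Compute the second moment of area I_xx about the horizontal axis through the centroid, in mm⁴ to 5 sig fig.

Break the section into simple shapes (no overlaps), measuring from the bottom-left corner of the bounding box.
Vertical leg: 6 × 115, A = 690 mm², y = 57.5 mm, Ī = 760437.5 mm⁴.
Horizontal leg (remainder): 119 × 6, A = 714 mm², y = 3 mm, Ī = 2 142 mm⁴.
Centroid: ȳ = ΣA·y / ΣA = 29.78419 mm.
Transfer each piece to the horizontal axis through the centroid using Ī + A·d² with d = y − 29.78419:
  vertical leg: d = 27.71581 mm → contributes +1 290 472 mm⁴
  horizontal leg (remainder): d = -26.78419 mm → contributes +514360.4 mm⁴
Total I = 1 804 833 mm⁴.

I_xx ≈ 1.8048 × 10⁶ mm⁴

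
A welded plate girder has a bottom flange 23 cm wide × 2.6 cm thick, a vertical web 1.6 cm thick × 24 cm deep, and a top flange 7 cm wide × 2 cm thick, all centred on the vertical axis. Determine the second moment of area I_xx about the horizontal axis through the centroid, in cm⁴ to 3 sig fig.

Split into non-overlapping primitives; take the origin at the lower-left of the bounding box.
Bottom plate: 23 × 2.6, A = 59.8 cm², y = 1.3 cm, Ī = 33.687 cm⁴.
Web plate: 1.6 × 24, A = 38.4 cm², y = 14.6 cm, Ī = 1843.2 cm⁴.
Top plate: 7 × 2, A = 14 cm², y = 27.6 cm, Ī = 4.6667 cm⁴.
Centroid: ȳ = ΣA·y / ΣA = 9.1335 cm.
Transfer each piece to the horizontal axis through the centroid using Ī + A·d² with d = y − 9.1335:
  bottom plate: d = -7.8335 cm → contributes +3703.2 cm⁴
  web plate: d = 5.4665 cm → contributes +2990.7 cm⁴
  top plate: d = 18.466 cm → contributes +4778.8 cm⁴
Total I = 11 473 cm⁴.

I_xx ≈ 1.15 × 10⁴ cm⁴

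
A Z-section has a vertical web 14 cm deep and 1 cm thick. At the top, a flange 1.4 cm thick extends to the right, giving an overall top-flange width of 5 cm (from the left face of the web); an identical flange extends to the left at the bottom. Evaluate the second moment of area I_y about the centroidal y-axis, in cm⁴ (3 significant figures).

Split into non-overlapping primitives; take the origin at the lower-left of the bounding box.
Web: 1 × 14, A = 14 cm², x = 4.5 cm, Ī = 1.1667 cm⁴.
Top flange (beyond web): 4 × 1.4, A = 5.6 cm², x = 7 cm, Ī = 7.4667 cm⁴.
Bottom flange (beyond web): 4 × 1.4, A = 5.6 cm², x = 2 cm, Ī = 7.4667 cm⁴.
Centroid: x̄ = ΣA·x / ΣA = 4.5 cm.
Transfer each piece to the centroidal y-axis using Ī + A·d² with d = x − 4.5:
  web: d = 0 cm → contributes +1.1667 cm⁴
  top flange (beyond web): d = 2.5 cm → contributes +42.467 cm⁴
  bottom flange (beyond web): d = -2.5 cm → contributes +42.467 cm⁴
Total I = 86.1 cm⁴.

I_y ≈ 86.1 cm⁴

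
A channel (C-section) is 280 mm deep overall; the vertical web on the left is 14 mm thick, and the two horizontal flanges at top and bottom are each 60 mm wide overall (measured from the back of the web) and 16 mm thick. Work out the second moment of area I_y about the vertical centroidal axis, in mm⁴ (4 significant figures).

I_y ≈ 1.287 × 10⁶ mm⁴

Treat the section as a set of non-overlapping primitives; coordinates are from the bounding-box lower-left.
Web: 14 × 280, A = 3 920 mm², x = 7 mm, Ī = 64026.7 mm⁴.
Top flange (beyond web): 46 × 16, A = 736 mm², x = 37 mm, Ī = 129 781 mm⁴.
Bottom flange (beyond web): 46 × 16, A = 736 mm², x = 37 mm, Ī = 129 781 mm⁴.
Centroid: x̄ = ΣA·x / ΣA = 15.1899 mm.
Transfer each piece to the vertical centroidal axis using Ī + A·d² with d = x − 15.1899:
  web: d = -8.18991 mm → contributes +326 959 mm⁴
  top flange (beyond web): d = 21.8101 mm → contributes +479 882 mm⁴
  bottom flange (beyond web): d = 21.8101 mm → contributes +479 882 mm⁴
Total I = 1 286 723 mm⁴.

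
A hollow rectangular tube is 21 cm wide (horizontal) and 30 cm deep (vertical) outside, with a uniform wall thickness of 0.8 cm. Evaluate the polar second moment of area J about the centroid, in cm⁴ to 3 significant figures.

J ≈ 1.61 × 10⁴ cm⁴

Split into non-overlapping primitives; take the origin at the lower-left of the bounding box.
Outer rectangle: 21 × 30, A = 630 cm², y = 15 cm, Ī = 47 250 cm⁴.
Inner void (subtracted): 19.4 × 28.4, A = 550.96 cm², y = 15 cm, Ī = 37 032 cm⁴.
By symmetry the centroid is at mid-height, ȳ = 15 cm.
All pieces are centred on the centroidal x-axis, so I = ΣĪ (holes subtracted) = 10 218 cm⁴.
Repeating about the centroidal y-axis gives I_y = 5872.6 cm⁴.
Polar second moment: J = I_x + I_y = 16 091 cm⁴.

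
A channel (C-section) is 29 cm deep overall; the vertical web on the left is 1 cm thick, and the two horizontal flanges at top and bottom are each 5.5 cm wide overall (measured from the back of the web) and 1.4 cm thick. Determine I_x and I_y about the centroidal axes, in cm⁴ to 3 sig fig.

Decompose the section into non-overlapping parts with the origin at the bottom-left of its bounding rectangle.
Web: 1 × 29, A = 29 cm², y = 14.5 cm, Ī = 2032.4 cm⁴.
Top flange (beyond web): 4.5 × 1.4, A = 6.3 cm², y = 28.3 cm, Ī = 1.029 cm⁴.
Bottom flange (beyond web): 4.5 × 1.4, A = 6.3 cm², y = 0.7 cm, Ī = 1.029 cm⁴.
By symmetry the centroid is at mid-height, ȳ = 14.5 cm.
Transfer each piece to the centroidal x-axis using Ī + A·d² with d = y − 14.5:
  web: d = 0 cm → contributes +2032.4 cm⁴
  top flange (beyond web): d = 13.8 cm → contributes +1200.8 cm⁴
  bottom flange (beyond web): d = -13.8 cm → contributes +1200.8 cm⁴
Total I = 4 434 cm⁴.
For the y-axis: x̄ = 1.3329 cm.
Repeating about the centroidal y-axis gives I_y = 90.106 cm⁴.

I_x ≈ 4430 cm⁴, I_y ≈ 90.1 cm⁴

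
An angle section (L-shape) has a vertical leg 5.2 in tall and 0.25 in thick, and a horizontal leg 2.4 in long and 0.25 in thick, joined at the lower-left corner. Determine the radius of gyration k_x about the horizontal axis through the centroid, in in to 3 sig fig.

k_x ≈ 1.69 in

Split into non-overlapping primitives; take the origin at the lower-left of the bounding box.
Vertical leg: 0.25 × 5.2, A = 1.3 in², y = 2.6 in, Ī = 2.9293 in⁴.
Horizontal leg (remainder): 2.15 × 0.25, A = 0.5375 in², y = 0.125 in, Ī = 0.0027995 in⁴.
Centroid: ȳ = ΣA·y / ΣA = 1.876 in.
Transfer each piece to the horizontal axis through the centroid using Ī + A·d² with d = y − 1.876:
  vertical leg: d = 0.72398 in → contributes +3.6107 in⁴
  horizontal leg (remainder): d = -1.751 in → contributes +1.6508 in⁴
Total I = 5.2615 in⁴.
Radius of gyration: k = √(I/A) = √(5.2615 / 1.8375) = 1.6922 in.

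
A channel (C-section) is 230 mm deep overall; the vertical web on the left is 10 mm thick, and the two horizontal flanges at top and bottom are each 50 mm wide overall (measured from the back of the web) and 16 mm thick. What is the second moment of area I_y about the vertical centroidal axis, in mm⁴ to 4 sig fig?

Treat the section as a set of non-overlapping primitives; coordinates are from the bounding-box lower-left.
Web: 10 × 230, A = 2 300 mm², x = 5 mm, Ī = 19166.7 mm⁴.
Top flange (beyond web): 40 × 16, A = 640 mm², x = 30 mm, Ī = 85333.3 mm⁴.
Bottom flange (beyond web): 40 × 16, A = 640 mm², x = 30 mm, Ī = 85333.3 mm⁴.
Centroid: x̄ = ΣA·x / ΣA = 13.9385 mm.
Transfer each piece to the vertical centroidal axis using Ī + A·d² with d = x − 13.9385:
  web: d = -8.93855 mm → contributes +202 931 mm⁴
  top flange (beyond web): d = 16.0615 mm → contributes +250 434 mm⁴
  bottom flange (beyond web): d = 16.0615 mm → contributes +250 434 mm⁴
Total I = 703 800 mm⁴.

I_y ≈ 7.038 × 10⁵ mm⁴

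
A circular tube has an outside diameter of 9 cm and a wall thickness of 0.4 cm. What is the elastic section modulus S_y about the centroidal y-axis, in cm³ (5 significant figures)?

Split into non-overlapping primitives; take the origin at the lower-left of the bounding box.
Outer circle: ⌀9, A = 63.61725 cm², x = 4.5 cm, Ī = 322.0623 cm⁴.
Bore (subtracted): ⌀8.2, A = 52.81017 cm², x = 4.5 cm, Ī = 221.9347 cm⁴.
By symmetry the centroid is at mid-width, x̄ = 4.5 cm.
All pieces are centred on the centroidal y-axis, so I = ΣĪ (holes subtracted) = 100.1276 cm⁴.
Extreme fibre distance c = 4.5 cm; S = I/c = 22.25057 cm³.

S_y ≈ 22.251 cm³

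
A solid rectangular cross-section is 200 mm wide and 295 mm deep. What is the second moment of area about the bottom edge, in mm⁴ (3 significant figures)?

I_base ≈ 1.71 × 10⁹ mm⁴

The section: 200 × 295, A = 59 000 mm², y = 147.5 mm, Ī = 427 872 917 mm⁴.
Transfer it to the base of the section using Ī + A·d² with d = y − 0:
  the section: d = 147.5 mm → contributes +1 711 491 667 mm⁴
Total I = 1 711 491 667 mm⁴.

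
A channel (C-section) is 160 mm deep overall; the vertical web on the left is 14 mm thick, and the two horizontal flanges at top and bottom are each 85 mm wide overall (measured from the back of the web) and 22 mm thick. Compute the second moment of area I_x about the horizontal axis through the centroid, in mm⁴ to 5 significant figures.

Treat the section as a set of non-overlapping primitives; coordinates are from the bounding-box lower-left.
Web: 14 × 160, A = 2 240 mm², y = 80 mm, Ī = 4 778 667 mm⁴.
Top flange (beyond web): 71 × 22, A = 1 562 mm², y = 149 mm, Ī = 63000.67 mm⁴.
Bottom flange (beyond web): 71 × 22, A = 1 562 mm², y = 11 mm, Ī = 63000.67 mm⁴.
By symmetry the centroid is at mid-height, ȳ = 80 mm.
Transfer each piece to the horizontal axis through the centroid using Ī + A·d² with d = y − 80:
  web: d = 0 mm → contributes +4 778 667 mm⁴
  top flange (beyond web): d = 69 mm → contributes +7 499 683 mm⁴
  bottom flange (beyond web): d = -69 mm → contributes +7 499 683 mm⁴
Total I = 19 778 032 mm⁴.

I_x ≈ 1.9778 × 10⁷ mm⁴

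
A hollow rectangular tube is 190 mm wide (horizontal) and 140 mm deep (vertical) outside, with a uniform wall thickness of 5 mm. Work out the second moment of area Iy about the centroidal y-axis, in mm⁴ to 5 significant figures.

Treat the section as a set of non-overlapping primitives; coordinates are from the bounding-box lower-left.
Outer rectangle: 190 × 140, A = 26 600 mm², x = 95 mm, Ī = 80 021 667 mm⁴.
Inner void (subtracted): 180 × 130, A = 23 400 mm², x = 95 mm, Ī = 63 180 000 mm⁴.
By symmetry the centroid is at mid-width, x̄ = 95 mm.
All pieces are centred on the centroidal y-axis, so I = ΣĪ (holes subtracted) = 16 841 667 mm⁴.

Iy ≈ 1.6842 × 10⁷ mm⁴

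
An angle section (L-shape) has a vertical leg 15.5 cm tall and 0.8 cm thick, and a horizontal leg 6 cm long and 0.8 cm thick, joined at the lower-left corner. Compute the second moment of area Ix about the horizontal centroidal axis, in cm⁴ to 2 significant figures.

Split into non-overlapping primitives; take the origin at the lower-left of the bounding box.
Vertical leg: 0.8 × 15.5, A = 12.4 cm², y = 7.75 cm, Ī = 248.3 cm⁴.
Horizontal leg (remainder): 5.2 × 0.8, A = 4.16 cm², y = 0.4 cm, Ī = 0.2219 cm⁴.
Centroid: ȳ = ΣA·y / ΣA = 5.904 cm.
Transfer each piece to the horizontal centroidal axis using Ī + A·d² with d = y − 5.904:
  vertical leg: d = 1.846 cm → contributes +290.5 cm⁴
  horizontal leg (remainder): d = -5.504 cm → contributes +126.2 cm⁴
Total I = 416.8 cm⁴.

Ix ≈ 420 cm⁴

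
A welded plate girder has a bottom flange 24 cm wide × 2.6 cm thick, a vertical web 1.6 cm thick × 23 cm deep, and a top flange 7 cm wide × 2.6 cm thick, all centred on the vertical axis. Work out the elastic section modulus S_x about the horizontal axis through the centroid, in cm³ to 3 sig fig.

Break the section into simple shapes (no overlaps), measuring from the bottom-left corner of the bounding box.
Bottom plate: 24 × 2.6, A = 62.4 cm², y = 1.3 cm, Ī = 35.152 cm⁴.
Web plate: 1.6 × 23, A = 36.8 cm², y = 14.1 cm, Ī = 1622.3 cm⁴.
Top plate: 7 × 2.6, A = 18.2 cm², y = 26.9 cm, Ī = 10.253 cm⁴.
Centroid: ȳ = ΣA·y / ΣA = 9.2809 cm.
Transfer each piece to the horizontal axis through the centroid using Ī + A·d² with d = y − 9.2809:
  bottom plate: d = -7.9809 cm → contributes +4009.7 cm⁴
  web plate: d = 4.8191 cm → contributes +2476.9 cm⁴
  top plate: d = 17.619 cm → contributes +5660.1 cm⁴
Total I = 12 147 cm⁴.
Extreme fibre distance c = 18.919 cm; S = I/c = 642.04 cm³.

S_x ≈ 642 cm³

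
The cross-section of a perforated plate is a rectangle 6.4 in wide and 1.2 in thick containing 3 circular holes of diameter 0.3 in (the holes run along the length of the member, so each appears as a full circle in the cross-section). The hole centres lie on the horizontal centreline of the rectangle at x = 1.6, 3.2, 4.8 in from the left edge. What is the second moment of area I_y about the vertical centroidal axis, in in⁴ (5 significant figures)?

I_y ≈ 25.851 in⁴

Treat the section as a set of non-overlapping primitives; coordinates are from the bounding-box lower-left.
Plate: 6.4 × 1.2, A = 7.68 in², x = 3.2 in, Ī = 26.2144 in⁴.
Hole 1 (subtracted): ⌀0.3, A = 0.07068583 in², x = 1.6 in, Ī = 0.0003976078 in⁴.
Hole 2 (subtracted): ⌀0.3, A = 0.07068583 in², x = 3.2 in, Ī = 0.0003976078 in⁴.
Hole 3 (subtracted): ⌀0.3, A = 0.07068583 in², x = 4.8 in, Ī = 0.0003976078 in⁴.
By symmetry the centroid is at mid-width, x̄ = 3.2 in.
Transfer each piece to the vertical centroidal axis using Ī + A·d² with d = x − 3.2:
  plate: d = 0 in → contributes +26.2144 in⁴
  hole 1: d = -1.6 in → contributes −0.1813533 in⁴
  hole 2: d = 0 in → contributes −0.0003976078 in⁴
  hole 3: d = 1.6 in → contributes −0.1813533 in⁴
Total I = 25.8513 in⁴.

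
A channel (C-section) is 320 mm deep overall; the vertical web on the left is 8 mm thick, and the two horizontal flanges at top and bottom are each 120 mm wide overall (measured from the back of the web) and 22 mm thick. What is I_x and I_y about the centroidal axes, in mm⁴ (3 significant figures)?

Treat the section as a set of non-overlapping primitives; coordinates are from the bounding-box lower-left.
Web: 8 × 320, A = 2 560 mm², y = 160 mm, Ī = 21 845 333 mm⁴.
Top flange (beyond web): 112 × 22, A = 2 464 mm², y = 309 mm, Ī = 99 381 mm⁴.
Bottom flange (beyond web): 112 × 22, A = 2 464 mm², y = 11 mm, Ī = 99 381 mm⁴.
By symmetry the centroid is at mid-height, ȳ = 160 mm.
Transfer each piece to the centroidal x-axis using Ī + A·d² with d = y − 160:
  web: d = 0 mm → contributes +21 845 333 mm⁴
  top flange (beyond web): d = 149 mm → contributes +54 802 645 mm⁴
  bottom flange (beyond web): d = -149 mm → contributes +54 802 645 mm⁴
Total I = 131 450 624 mm⁴.
For the y-axis: x̄ = 43.487 mm.
Repeating about the centroidal y-axis gives I_y = 11 230 287 mm⁴.

I_x ≈ 1.31 × 10⁸ mm⁴, I_y ≈ 1.12 × 10⁷ mm⁴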